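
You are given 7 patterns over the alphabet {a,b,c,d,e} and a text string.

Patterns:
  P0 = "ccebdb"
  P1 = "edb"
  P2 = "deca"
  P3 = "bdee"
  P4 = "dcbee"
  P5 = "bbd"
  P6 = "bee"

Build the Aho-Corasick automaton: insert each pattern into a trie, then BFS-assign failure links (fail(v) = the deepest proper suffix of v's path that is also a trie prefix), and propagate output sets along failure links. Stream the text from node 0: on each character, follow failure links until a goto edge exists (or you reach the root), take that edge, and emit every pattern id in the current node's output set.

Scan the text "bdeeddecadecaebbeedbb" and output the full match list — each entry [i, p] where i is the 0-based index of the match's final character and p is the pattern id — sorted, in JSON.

Construct AC machine:
Trie (insert patterns):
  n0 'ε': b→14 c→1 d→10 e→7
  n1 'c': c→2
  n2 'cc': e→3
  n3 'cce': b→4
  n4 'cceb': d→5
  n5 'ccebd': b→6
  n6 'ccebdb': ·  ←P0
  n7 'e': d→8
  n8 'ed': b→9
  n9 'edb': ·  ←P1
  n10 'd': c→18 e→11
  n11 'de': c→12
  n12 'dec': a→13
  n13 'deca': ·  ←P2
  n14 'b': b→22 d→15 e→24
  n15 'bd': e→16
  n16 'bde': e→17
  n17 'bdee': ·  ←P3
  n18 'dc': b→19
  n19 'dcb': e→20
  n20 'dcbe': e→21
  n21 'dcbee': ·  ←P4
  n22 'bb': d→23
  n23 'bbd': ·  ←P5
  n24 'be': e→25
  n25 'bee': ·  ←P6

BFS fail/out derivation:
  fail(1) 'c': from fail(0)=0 chase 'c': 0 ⇒ 0;  out=∅∪out(0)=∅
  fail(7) 'e': from fail(0)=0 chase 'e': 0 ⇒ 0;  out=∅∪out(0)=∅
  fail(10) 'd': from fail(0)=0 chase 'd': 0 ⇒ 0;  out=∅∪out(0)=∅
  fail(14) 'b': from fail(0)=0 chase 'b': 0 ⇒ 0;  out=∅∪out(0)=∅
  fail(2) 'cc': from fail(1)=0 chase 'c': 0 ⇒ 1;  out=∅∪out(1)=∅
  fail(8) 'ed': from fail(7)=0 chase 'd': 0 ⇒ 10;  out=∅∪out(10)=∅
  fail(11) 'de': from fail(10)=0 chase 'e': 0 ⇒ 7;  out=∅∪out(7)=∅
  fail(15) 'bd': from fail(14)=0 chase 'd': 0 ⇒ 10;  out=∅∪out(10)=∅
  fail(18) 'dc': from fail(10)=0 chase 'c': 0 ⇒ 1;  out=∅∪out(1)=∅
  fail(22) 'bb': from fail(14)=0 chase 'b': 0 ⇒ 14;  out=∅∪out(14)=∅
  fail(24) 'be': from fail(14)=0 chase 'e': 0 ⇒ 7;  out=∅∪out(7)=∅
  fail(3) 'cce': from fail(2)=1 chase 'e': 1→0 ⇒ 7;  out=∅∪out(7)=∅
  fail(9) 'edb': from fail(8)=10 chase 'b': 10→0 ⇒ 14;  out={1}∪out(14)={1}
  fail(12) 'dec': from fail(11)=7 chase 'c': 7→0 ⇒ 1;  out=∅∪out(1)=∅
  fail(16) 'bde': from fail(15)=10 chase 'e': 10 ⇒ 11;  out=∅∪out(11)=∅
  fail(19) 'dcb': from fail(18)=1 chase 'b': 1→0 ⇒ 14;  out=∅∪out(14)=∅
  fail(23) 'bbd': from fail(22)=14 chase 'd': 14 ⇒ 15;  out={5}∪out(15)={5}
  fail(25) 'bee': from fail(24)=7 chase 'e': 7→0 ⇒ 7;  out={6}∪out(7)={6}
  fail(4) 'cceb': from fail(3)=7 chase 'b': 7→0 ⇒ 14;  out=∅∪out(14)=∅
  fail(13) 'deca': from fail(12)=1 chase 'a': 1→0 ⇒ 0;  out={2}∪out(0)={2}
  fail(17) 'bdee': from fail(16)=11 chase 'e': 11→7→0 ⇒ 7;  out={3}∪out(7)={3}
  fail(20) 'dcbe': from fail(19)=14 chase 'e': 14 ⇒ 24;  out=∅∪out(24)=∅
  fail(5) 'ccebd': from fail(4)=14 chase 'd': 14 ⇒ 15;  out=∅∪out(15)=∅
  fail(21) 'dcbee': from fail(20)=24 chase 'e': 24 ⇒ 25;  out={4}∪out(25)={4,6}
  fail(6) 'ccebdb': from fail(5)=15 chase 'b': 15→10→0 ⇒ 14;  out={0}∪out(14)={0}

Text stream:
i=0 'b': node 0→14
i=1 'd': node 14→15
i=2 'e': node 15→16
i=3 'e': node 16→17  emit P3@[0:3]
i=4 'd': node 17→8 ·f
i=5 'd': node 8→10 ·f
i=6 'e': node 10→11
i=7 'c': node 11→12
i=8 'a': node 12→13  emit P2@[5:8]
i=9 'd': node 13→10 ·f
i=10 'e': node 10→11
i=11 'c': node 11→12
i=12 'a': node 12→13  emit P2@[9:12]
i=13 'e': node 13→7 ·f
i=14 'b': node 7→14 ·f
i=15 'b': node 14→22
i=16 'e': node 22→24 ·f
i=17 'e': node 24→25  emit P6@[15:17]
i=18 'd': node 25→8 ·f
i=19 'b': node 8→9  emit P1@[17:19]
i=20 'b': node 9→22 ·f

Matches: [[3,3],[8,2],[12,2],[17,6],[19,1]]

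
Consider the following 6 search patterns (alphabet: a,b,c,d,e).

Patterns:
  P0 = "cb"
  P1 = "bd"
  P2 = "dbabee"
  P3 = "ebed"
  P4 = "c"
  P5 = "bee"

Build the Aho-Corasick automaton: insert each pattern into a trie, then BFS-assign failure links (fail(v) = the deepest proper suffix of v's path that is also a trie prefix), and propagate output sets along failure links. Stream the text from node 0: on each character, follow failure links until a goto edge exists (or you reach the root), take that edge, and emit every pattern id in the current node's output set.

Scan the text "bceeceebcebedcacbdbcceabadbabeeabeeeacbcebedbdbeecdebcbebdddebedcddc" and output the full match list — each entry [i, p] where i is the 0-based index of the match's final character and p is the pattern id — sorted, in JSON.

Construct AC machine:
Trie (insert patterns):
  n0 'ε': b→3 c→1 d→5 e→11
  n1 'c': b→2  ←P4
  n2 'cb': ·  ←P0
  n3 'b': d→4 e→15
  n4 'bd': ·  ←P1
  n5 'd': b→6
  n6 'db': a→7
  n7 'dba': b→8
  n8 'dbab': e→9
  n9 'dbabe': e→10
  n10 'dbabee': ·  ←P2
  n11 'e': b→12
  n12 'eb': e→13
  n13 'ebe': d→14
  n14 'ebed': ·  ←P3
  n15 'be': e→16
  n16 'bee': ·  ←P5

BFS fail/out derivation:
  n1('c'): parent n0 fail=0; on 'c' 0 → fail=0;  out {4}∪∅={4}
  n3('b'): parent n0 fail=0; on 'b' 0 → fail=0;  out ∅∪∅=∅
  n5('d'): parent n0 fail=0; on 'd' 0 → fail=0;  out ∅∪∅=∅
  n11('e'): parent n0 fail=0; on 'e' 0 → fail=0;  out ∅∪∅=∅
  n2('cb'): parent n1 fail=0; on 'b' 0 → fail=3;  out {0}∪∅={0}
  n4('bd'): parent n3 fail=0; on 'd' 0 → fail=5;  out {1}∪∅={1}
  n6('db'): parent n5 fail=0; on 'b' 0 → fail=3;  out ∅∪∅=∅
  n12('eb'): parent n11 fail=0; on 'b' 0 → fail=3;  out ∅∪∅=∅
  n15('be'): parent n3 fail=0; on 'e' 0 → fail=11;  out ∅∪∅=∅
  n7('dba'): parent n6 fail=3; on 'a' 3→0 → fail=0;  out ∅∪∅=∅
  n13('ebe'): parent n12 fail=3; on 'e' 3 → fail=15;  out ∅∪∅=∅
  n16('bee'): parent n15 fail=11; on 'e' 11→0 → fail=11;  out {5}∪∅={5}
  n8('dbab'): parent n7 fail=0; on 'b' 0 → fail=3;  out ∅∪∅=∅
  n14('ebed'): parent n13 fail=15; on 'd' 15→11→0 → fail=5;  out {3}∪∅={3}
  n9('dbabe'): parent n8 fail=3; on 'e' 3 → fail=15;  out ∅∪∅=∅
  n10('dbabee'): parent n9 fail=15; on 'e' 15 → fail=16;  out {2}∪{5}={2,5}

Scan:
i=0 'b': node 0→3
i=1 'c': node 3→1 (fail-walked)  emit P4@[1:1]
i=2 'e': node 1→11 (fail-walked)
i=3 'e': node 11→11 (fail-walked)
i=4 'c': node 11→1 (fail-walked)  emit P4@[4:4]
i=5 'e': node 1→11 (fail-walked)
i=6 'e': node 11→11 (fail-walked)
i=7 'b': node 11→12
i=8 'c': node 12→1 (fail-walked)  emit P4@[8:8]
i=9 'e': node 1→11 (fail-walked)
i=10 'b': node 11→12
i=11 'e': node 12→13
i=12 'd': node 13→14  emit P3@[9:12]
i=13 'c': node 14→1 (fail-walked)  emit P4@[13:13]
i=14 'a': node 1→0 (fail-walked)
i=15 'c': node 0→1  emit P4@[15:15]
i=16 'b': node 1→2  emit P0@[15:16]
i=17 'd': node 2→4 (fail-walked)  emit P1@[16:17]
i=18 'b': node 4→6 (fail-walked)
i=19 'c': node 6→1 (fail-walked)  emit P4@[19:19]
i=20 'c': node 1→1 (fail-walked)  emit P4@[20:20]
i=21 'e': node 1→11 (fail-walked)
i=22 'a': node 11→0 (fail-walked)
i=23 'b': node 0→3
i=24 'a': node 3→0 (fail-walked)
i=25 'd': node 0→5
i=26 'b': node 5→6
i=27 'a': node 6→7
i=28 'b': node 7→8
i=29 'e': node 8→9
i=30 'e': node 9→10  emit P2@[25:30],P5@[28:30]
i=31 'a': node 10→0 (fail-walked)
i=32 'b': node 0→3
i=33 'e': node 3→15
i=34 'e': node 15→16  emit P5@[32:34]
i=35 'e': node 16→11 (fail-walked)
i=36 'a': node 11→0 (fail-walked)
i=37 'c': node 0→1  emit P4@[37:37]
i=38 'b': node 1→2  emit P0@[37:38]
i=39 'c': node 2→1 (fail-walked)  emit P4@[39:39]
i=40 'e': node 1→11 (fail-walked)
i=41 'b': node 11→12
i=42 'e': node 12→13
i=43 'd': node 13→14  emit P3@[40:43]
i=44 'b': node 14→6 (fail-walked)
i=45 'd': node 6→4 (fail-walked)  emit P1@[44:45]
i=46 'b': node 4→6 (fail-walked)
i=47 'e': node 6→15 (fail-walked)
i=48 'e': node 15→16  emit P5@[46:48]
i=49 'c': node 16→1 (fail-walked)  emit P4@[49:49]
i=50 'd': node 1→5 (fail-walked)
i=51 'e': node 5→11 (fail-walked)
i=52 'b': node 11→12
i=53 'c': node 12→1 (fail-walked)  emit P4@[53:53]
i=54 'b': node 1→2  emit P0@[53:54]
i=55 'e': node 2→15 (fail-walked)
i=56 'b': node 15→12 (fail-walked)
i=57 'd': node 12→4 (fail-walked)  emit P1@[56:57]
i=58 'd': node 4→5 (fail-walked)
i=59 'd': node 5→5 (fail-walked)
i=60 'e': node 5→11 (fail-walked)
i=61 'b': node 11→12
i=62 'e': node 12→13
i=63 'd': node 13→14  emit P3@[60:63]
i=64 'c': node 14→1 (fail-walked)  emit P4@[64:64]
i=65 'd': node 1→5 (fail-walked)
i=66 'd': node 5→5 (fail-walked)
i=67 'c': node 5→1 (fail-walked)  emit P4@[67:67]

Result: [[1,4],[4,4],[8,4],[12,3],[13,4],[15,4],[16,0],[17,1],[19,4],[20,4],[30,2],[30,5],[34,5],[37,4],[38,0],[39,4],[43,3],[45,1],[48,5],[49,4],[53,4],[54,0],[57,1],[63,3],[64,4],[67,4]]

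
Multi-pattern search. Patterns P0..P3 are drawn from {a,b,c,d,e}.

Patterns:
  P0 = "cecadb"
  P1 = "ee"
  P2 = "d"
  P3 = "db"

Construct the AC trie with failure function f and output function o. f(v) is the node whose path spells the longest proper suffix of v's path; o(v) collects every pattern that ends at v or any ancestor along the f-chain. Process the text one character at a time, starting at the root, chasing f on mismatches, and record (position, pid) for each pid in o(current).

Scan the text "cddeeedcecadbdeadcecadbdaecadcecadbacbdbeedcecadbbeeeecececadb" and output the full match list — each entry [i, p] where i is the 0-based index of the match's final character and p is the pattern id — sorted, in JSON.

Build automaton:
Trie (insert patterns):
  0='ε' goto c→1 d→9 e→7
  1='c' goto e→2
  2='ce' goto c→3
  3='cec' goto a→4
  4='ceca' goto d→5
  5='cecad' goto b→6
  6='cecadb' goto ·  [P0 ends]
  7='e' goto e→8
  8='ee' goto ·  [P1 ends]
  9='d' goto b→10  [P2 ends]
  10='db' goto ·  [P3 ends]

Failure links (BFS by depth):
  fail(1) 'c': from fail(0)=0 chase 'c': 0 ⇒ 0;  out=∅∪out(0)=∅
  fail(7) 'e': from fail(0)=0 chase 'e': 0 ⇒ 0;  out=∅∪out(0)=∅
  fail(9) 'd': from fail(0)=0 chase 'd': 0 ⇒ 0;  out={2}∪out(0)={2}
  fail(2) 'ce': from fail(1)=0 chase 'e': 0 ⇒ 7;  out=∅∪out(7)=∅
  fail(8) 'ee': from fail(7)=0 chase 'e': 0 ⇒ 7;  out={1}∪out(7)={1}
  fail(10) 'db': from fail(9)=0 chase 'b': 0 ⇒ 0;  out={3}∪out(0)={3}
  fail(3) 'cec': from fail(2)=7 chase 'c': 7→0 ⇒ 1;  out=∅∪out(1)=∅
  fail(4) 'ceca': from fail(3)=1 chase 'a': 1→0 ⇒ 0;  out=∅∪out(0)=∅
  fail(5) 'cecad': from fail(4)=0 chase 'd': 0 ⇒ 9;  out=∅∪out(9)={2}
  fail(6) 'cecadb': from fail(5)=9 chase 'b': 9 ⇒ 10;  out={0}∪out(10)={0,3}

Text stream:
pos 0 'c': at 1
pos 1 'd': at 9 (via fail)  emit P2@[1:1]
pos 2 'd': at 9 (via fail)  emit P2@[2:2]
pos 3 'e': at 7 (via fail)
pos 4 'e': at 8  emit P1@[3:4]
pos 5 'e': at 8 (via fail)  emit P1@[4:5]
pos 6 'd': at 9 (via fail)  emit P2@[6:6]
pos 7 'c': at 1 (via fail)
pos 8 'e': at 2
pos 9 'c': at 3
pos 10 'a': at 4
pos 11 'd': at 5  emit P2@[11:11]
pos 12 'b': at 6  emit P0@[7:12],P3@[11:12]
pos 13 'd': at 9 (via fail)  emit P2@[13:13]
pos 14 'e': at 7 (via fail)
pos 15 'a': at 0 (via fail)
pos 16 'd': at 9  emit P2@[16:16]
pos 17 'c': at 1 (via fail)
pos 18 'e': at 2
pos 19 'c': at 3
pos 20 'a': at 4
pos 21 'd': at 5  emit P2@[21:21]
pos 22 'b': at 6  emit P0@[17:22],P3@[21:22]
pos 23 'd': at 9 (via fail)  emit P2@[23:23]
pos 24 'a': at 0 (via fail)
pos 25 'e': at 7
pos 26 'c': at 1 (via fail)
pos 27 'a': at 0 (via fail)
pos 28 'd': at 9  emit P2@[28:28]
pos 29 'c': at 1 (via fail)
pos 30 'e': at 2
pos 31 'c': at 3
pos 32 'a': at 4
pos 33 'd': at 5  emit P2@[33:33]
pos 34 'b': at 6  emit P0@[29:34],P3@[33:34]
pos 35 'a': at 0 (via fail)
pos 36 'c': at 1
pos 37 'b': at 0 (via fail)
pos 38 'd': at 9  emit P2@[38:38]
pos 39 'b': at 10  emit P3@[38:39]
pos 40 'e': at 7 (via fail)
pos 41 'e': at 8  emit P1@[40:41]
pos 42 'd': at 9 (via fail)  emit P2@[42:42]
pos 43 'c': at 1 (via fail)
pos 44 'e': at 2
pos 45 'c': at 3
pos 46 'a': at 4
pos 47 'd': at 5  emit P2@[47:47]
pos 48 'b': at 6  emit P0@[43:48],P3@[47:48]
pos 49 'b': at 0 (via fail)
pos 50 'e': at 7
pos 51 'e': at 8  emit P1@[50:51]
pos 52 'e': at 8 (via fail)  emit P1@[51:52]
pos 53 'e': at 8 (via fail)  emit P1@[52:53]
pos 54 'c': at 1 (via fail)
pos 55 'e': at 2
pos 56 'c': at 3
pos 57 'e': at 2 (via fail)
pos 58 'c': at 3
pos 59 'a': at 4
pos 60 'd': at 5  emit P2@[60:60]
pos 61 'b': at 6  emit P0@[56:61],P3@[60:61]

All matches (sorted): [[1,2],[2,2],[4,1],[5,1],[6,2],[11,2],[12,0],[12,3],[13,2],[16,2],[21,2],[22,0],[22,3],[23,2],[28,2],[33,2],[34,0],[34,3],[38,2],[39,3],[41,1],[42,2],[47,2],[48,0],[48,3],[51,1],[52,1],[53,1],[60,2],[61,0],[61,3]]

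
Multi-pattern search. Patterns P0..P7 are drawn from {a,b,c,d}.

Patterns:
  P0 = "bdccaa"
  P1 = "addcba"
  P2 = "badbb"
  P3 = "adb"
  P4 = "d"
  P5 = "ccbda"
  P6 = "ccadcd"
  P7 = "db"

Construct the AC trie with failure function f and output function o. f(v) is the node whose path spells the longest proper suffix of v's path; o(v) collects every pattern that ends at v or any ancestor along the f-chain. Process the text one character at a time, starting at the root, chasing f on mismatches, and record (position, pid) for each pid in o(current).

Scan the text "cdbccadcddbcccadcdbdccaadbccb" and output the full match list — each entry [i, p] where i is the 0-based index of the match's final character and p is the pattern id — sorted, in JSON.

Build automaton:
Trie (insert patterns):
  0='ε' goto a→7 b→1 c→19 d→18
  1='b' goto a→13 d→2
  2='bd' goto c→3
  3='bdc' goto c→4
  4='bdcc' goto a→5
  5='bdcca' goto a→6
  6='bdccaa' goto ·  ←P0
  7='a' goto d→8
  8='ad' goto b→17 d→9
  9='add' goto c→10
  10='addc' goto b→11
  11='addcb' goto a→12
  12='addcba' goto ·  ←P1
  13='ba' goto d→14
  14='bad' goto b→15
  15='badb' goto b→16
  16='badbb' goto ·  ←P2
  17='adb' goto ·  ←P3
  18='d' goto b→28  ←P4
  19='c' goto c→20
  20='cc' goto a→24 b→21
  21='ccb' goto d→22
  22='ccbd' goto a→23
  23='ccbda' goto ·  ←P5
  24='cca' goto d→25
  25='ccad' goto c→26
  26='ccadc' goto d→27
  27='ccadcd' goto ·  ←P6
  28='db' goto ·  ←P7

Failure links (BFS by depth):
  n1('b'): parent n0 fail=0; on 'b' 0 → fail=0;  out ∅∪∅=∅
  n7('a'): parent n0 fail=0; on 'a' 0 → fail=0;  out ∅∪∅=∅
  n18('d'): parent n0 fail=0; on 'd' 0 → fail=0;  out {4}∪∅={4}
  n19('c'): parent n0 fail=0; on 'c' 0 → fail=0;  out ∅∪∅=∅
  n2('bd'): parent n1 fail=0; on 'd' 0 → fail=18;  out ∅∪{4}={4}
  n8('ad'): parent n7 fail=0; on 'd' 0 → fail=18;  out ∅∪{4}={4}
  n13('ba'): parent n1 fail=0; on 'a' 0 → fail=7;  out ∅∪∅=∅
  n20('cc'): parent n19 fail=0; on 'c' 0 → fail=19;  out ∅∪∅=∅
  n28('db'): parent n18 fail=0; on 'b' 0 → fail=1;  out {7}∪∅={7}
  n3('bdc'): parent n2 fail=18; on 'c' 18→0 → fail=19;  out ∅∪∅=∅
  n9('add'): parent n8 fail=18; on 'd' 18→0 → fail=18;  out ∅∪{4}={4}
  n14('bad'): parent n13 fail=7; on 'd' 7 → fail=8;  out ∅∪{4}={4}
  n17('adb'): parent n8 fail=18; on 'b' 18 → fail=28;  out {3}∪{7}={3,7}
  n21('ccb'): parent n20 fail=19; on 'b' 19→0 → fail=1;  out ∅∪∅=∅
  n24('cca'): parent n20 fail=19; on 'a' 19→0 → fail=7;  out ∅∪∅=∅
  n4('bdcc'): parent n3 fail=19; on 'c' 19 → fail=20;  out ∅∪∅=∅
  n10('addc'): parent n9 fail=18; on 'c' 18→0 → fail=19;  out ∅∪∅=∅
  n15('badb'): parent n14 fail=8; on 'b' 8 → fail=17;  out ∅∪{3,7}={3,7}
  n22('ccbd'): parent n21 fail=1; on 'd' 1 → fail=2;  out ∅∪{4}={4}
  n25('ccad'): parent n24 fail=7; on 'd' 7 → fail=8;  out ∅∪{4}={4}
  n5('bdcca'): parent n4 fail=20; on 'a' 20 → fail=24;  out ∅∪∅=∅
  n11('addcb'): parent n10 fail=19; on 'b' 19→0 → fail=1;  out ∅∪∅=∅
  n16('badbb'): parent n15 fail=17; on 'b' 17→28→1→0 → fail=1;  out {2}∪∅={2}
  n23('ccbda'): parent n22 fail=2; on 'a' 2→18→0 → fail=7;  out {5}∪∅={5}
  n26('ccadc'): parent n25 fail=8; on 'c' 8→18→0 → fail=19;  out ∅∪∅=∅
  n6('bdccaa'): parent n5 fail=24; on 'a' 24→7→0 → fail=7;  out {0}∪∅={0}
  n12('addcba'): parent n11 fail=1; on 'a' 1 → fail=13;  out {1}∪∅={1}
  n27('ccadcd'): parent n26 fail=19; on 'd' 19→0 → fail=18;  out {6}∪{4}={4,6}

Scan:
i=0 'c': node 0→19
i=1 'd': node 19→18 ·f  → match P4@[1:1]
i=2 'b': node 18→28  → match P7@[1:2]
i=3 'c': node 28→19 ·f
i=4 'c': node 19→20
i=5 'a': node 20→24
i=6 'd': node 24→25  → match P4@[6:6]
i=7 'c': node 25→26
i=8 'd': node 26→27  → match P4@[8:8],P6@[3:8]
i=9 'd': node 27→18 ·f  → match P4@[9:9]
i=10 'b': node 18→28  → match P7@[9:10]
i=11 'c': node 28→19 ·f
i=12 'c': node 19→20
i=13 'c': node 20→20 ·f
i=14 'a': node 20→24
i=15 'd': node 24→25  → match P4@[15:15]
i=16 'c': node 25→26
i=17 'd': node 26→27  → match P4@[17:17],P6@[12:17]
i=18 'b': node 27→28 ·f  → match P7@[17:18]
i=19 'd': node 28→2 ·f  → match P4@[19:19]
i=20 'c': node 2→3
i=21 'c': node 3→4
i=22 'a': node 4→5
i=23 'a': node 5→6  → match P0@[18:23]
i=24 'd': node 6→8 ·f  → match P4@[24:24]
i=25 'b': node 8→17  → match P3@[23:25],P7@[24:25]
i=26 'c': node 17→19 ·f
i=27 'c': node 19→20
i=28 'b': node 20→21

Matches: [[1,4],[2,7],[6,4],[8,4],[8,6],[9,4],[10,7],[15,4],[17,4],[17,6],[18,7],[19,4],[23,0],[24,4],[25,3],[25,7]]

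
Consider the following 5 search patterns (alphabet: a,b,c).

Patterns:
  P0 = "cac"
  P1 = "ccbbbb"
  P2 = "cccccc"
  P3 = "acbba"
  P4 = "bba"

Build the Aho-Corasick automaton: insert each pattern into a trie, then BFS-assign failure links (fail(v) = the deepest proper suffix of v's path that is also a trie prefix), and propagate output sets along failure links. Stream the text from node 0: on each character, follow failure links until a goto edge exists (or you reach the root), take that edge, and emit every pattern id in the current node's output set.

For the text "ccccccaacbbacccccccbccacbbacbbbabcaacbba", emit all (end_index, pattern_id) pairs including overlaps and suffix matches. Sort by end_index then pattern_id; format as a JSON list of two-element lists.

Build:
Trie nodes:
  n0 'ε': a→13 b→18 c→1
  n1 'c': a→2 c→4
  n2 'ca': c→3
  n3 'cac': ·  ←P0
  n4 'cc': b→5 c→9
  n5 'ccb': b→6
  n6 'ccbb': b→7
  n7 'ccbbb': b→8
  n8 'ccbbbb': ·  ←P1
  n9 'ccc': c→10
  n10 'cccc': c→11
  n11 'ccccc': c→12
  n12 'cccccc': ·  ←P2
  n13 'a': c→14
  n14 'ac': b→15
  n15 'acb': b→16
  n16 'acbb': a→17
  n17 'acbba': ·  ←P3
  n18 'b': b→19
  n19 'bb': a→20
  n20 'bba': ·  ←P4

Failure links (BFS by depth):
  fail(1) 'c': from fail(0)=0 chase 'c': 0 ⇒ 0;  out=∅∪out(0)=∅
  fail(13) 'a': from fail(0)=0 chase 'a': 0 ⇒ 0;  out=∅∪out(0)=∅
  fail(18) 'b': from fail(0)=0 chase 'b': 0 ⇒ 0;  out=∅∪out(0)=∅
  fail(2) 'ca': from fail(1)=0 chase 'a': 0 ⇒ 13;  out=∅∪out(13)=∅
  fail(4) 'cc': from fail(1)=0 chase 'c': 0 ⇒ 1;  out=∅∪out(1)=∅
  fail(14) 'ac': from fail(13)=0 chase 'c': 0 ⇒ 1;  out=∅∪out(1)=∅
  fail(19) 'bb': from fail(18)=0 chase 'b': 0 ⇒ 18;  out=∅∪out(18)=∅
  fail(3) 'cac': from fail(2)=13 chase 'c': 13 ⇒ 14;  out={0}∪out(14)={0}
  fail(5) 'ccb': from fail(4)=1 chase 'b': 1→0 ⇒ 18;  out=∅∪out(18)=∅
  fail(9) 'ccc': from fail(4)=1 chase 'c': 1 ⇒ 4;  out=∅∪out(4)=∅
  fail(15) 'acb': from fail(14)=1 chase 'b': 1→0 ⇒ 18;  out=∅∪out(18)=∅
  fail(20) 'bba': from fail(19)=18 chase 'a': 18→0 ⇒ 13;  out={4}∪out(13)={4}
  fail(6) 'ccbb': from fail(5)=18 chase 'b': 18 ⇒ 19;  out=∅∪out(19)=∅
  fail(10) 'cccc': from fail(9)=4 chase 'c': 4 ⇒ 9;  out=∅∪out(9)=∅
  fail(16) 'acbb': from fail(15)=18 chase 'b': 18 ⇒ 19;  out=∅∪out(19)=∅
  fail(7) 'ccbbb': from fail(6)=19 chase 'b': 19→18 ⇒ 19;  out=∅∪out(19)=∅
  fail(11) 'ccccc': from fail(10)=9 chase 'c': 9 ⇒ 10;  out=∅∪out(10)=∅
  fail(17) 'acbba': from fail(16)=19 chase 'a': 19 ⇒ 20;  out={3}∪out(20)={3,4}
  fail(8) 'ccbbbb': from fail(7)=19 chase 'b': 19→18 ⇒ 19;  out={1}∪out(19)={1}
  fail(12) 'cccccc': from fail(11)=10 chase 'c': 10 ⇒ 11;  out={2}∪out(11)={2}

Run:
[0] read 'c'  n0⇒n1
[1] read 'c'  n1⇒n4
[2] read 'c'  n4⇒n9
[3] read 'c'  n9⇒n10
[4] read 'c'  n10⇒n11
[5] read 'c'  n11⇒n12  emit P2@[0:5]
[6] read 'a'  n12⇒n2 ·f
[7] read 'a'  n2⇒n13 ·f
[8] read 'c'  n13⇒n14
[9] read 'b'  n14⇒n15
[10] read 'b'  n15⇒n16
[11] read 'a'  n16⇒n17  emit P3@[7:11],P4@[9:11]
[12] read 'c'  n17⇒n14 ·f
[13] read 'c'  n14⇒n4 ·f
[14] read 'c'  n4⇒n9
[15] read 'c'  n9⇒n10
[16] read 'c'  n10⇒n11
[17] read 'c'  n11⇒n12  emit P2@[12:17]
[18] read 'c'  n12⇒n12 ·f  emit P2@[13:18]
[19] read 'b'  n12⇒n5 ·f
[20] read 'c'  n5⇒n1 ·f
[21] read 'c'  n1⇒n4
[22] read 'a'  n4⇒n2 ·f
[23] read 'c'  n2⇒n3  emit P0@[21:23]
[24] read 'b'  n3⇒n15 ·f
[25] read 'b'  n15⇒n16
[26] read 'a'  n16⇒n17  emit P3@[22:26],P4@[24:26]
[27] read 'c'  n17⇒n14 ·f
[28] read 'b'  n14⇒n15
[29] read 'b'  n15⇒n16
[30] read 'b'  n16⇒n19 ·f
[31] read 'a'  n19⇒n20  emit P4@[29:31]
[32] read 'b'  n20⇒n18 ·f
[33] read 'c'  n18⇒n1 ·f
[34] read 'a'  n1⇒n2
[35] read 'a'  n2⇒n13 ·f
[36] read 'c'  n13⇒n14
[37] read 'b'  n14⇒n15
[38] read 'b'  n15⇒n16
[39] read 'a'  n16⇒n17  emit P3@[35:39],P4@[37:39]

Result: [[5,2],[11,3],[11,4],[17,2],[18,2],[23,0],[26,3],[26,4],[31,4],[39,3],[39,4]]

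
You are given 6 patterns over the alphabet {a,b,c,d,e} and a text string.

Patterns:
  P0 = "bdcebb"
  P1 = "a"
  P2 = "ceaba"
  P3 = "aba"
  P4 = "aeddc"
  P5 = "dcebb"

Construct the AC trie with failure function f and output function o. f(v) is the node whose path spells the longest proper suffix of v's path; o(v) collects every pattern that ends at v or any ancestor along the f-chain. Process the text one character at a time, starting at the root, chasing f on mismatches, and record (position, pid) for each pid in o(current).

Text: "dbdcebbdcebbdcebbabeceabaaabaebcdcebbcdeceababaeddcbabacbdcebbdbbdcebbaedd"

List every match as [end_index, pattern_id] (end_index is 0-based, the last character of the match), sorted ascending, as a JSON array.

Build:
Trie nodes:
  0='ε' goto a→7 b→1 c→8 d→19
  1='b' goto d→2
  2='bd' goto c→3
  3='bdc' goto e→4
  4='bdce' goto b→5
  5='bdceb' goto b→6
  6='bdcebb' goto ·  [P0 ends]
  7='a' goto b→13 e→15  [P1 ends]
  8='c' goto e→9
  9='ce' goto a→10
  10='cea' goto b→11
  11='ceab' goto a→12
  12='ceaba' goto ·  [P2 ends]
  13='ab' goto a→14
  14='aba' goto ·  [P3 ends]
  15='ae' goto d→16
  16='aed' goto d→17
  17='aedd' goto c→18
  18='aeddc' goto ·  [P4 ends]
  19='d' goto c→20
  20='dc' goto e→21
  21='dce' goto b→22
  22='dceb' goto b→23
  23='dcebb' goto ·  [P5 ends]

BFS fail/out derivation:
  n1('b'): parent n0 fail=0; on 'b' 0 → fail=0;  out ∅∪∅=∅
  n7('a'): parent n0 fail=0; on 'a' 0 → fail=0;  out {1}∪∅={1}
  n8('c'): parent n0 fail=0; on 'c' 0 → fail=0;  out ∅∪∅=∅
  n19('d'): parent n0 fail=0; on 'd' 0 → fail=0;  out ∅∪∅=∅
  n2('bd'): parent n1 fail=0; on 'd' 0 → fail=19;  out ∅∪∅=∅
  n9('ce'): parent n8 fail=0; on 'e' 0 → fail=0;  out ∅∪∅=∅
  n13('ab'): parent n7 fail=0; on 'b' 0 → fail=1;  out ∅∪∅=∅
  n15('ae'): parent n7 fail=0; on 'e' 0 → fail=0;  out ∅∪∅=∅
  n20('dc'): parent n19 fail=0; on 'c' 0 → fail=8;  out ∅∪∅=∅
  n3('bdc'): parent n2 fail=19; on 'c' 19 → fail=20;  out ∅∪∅=∅
  n10('cea'): parent n9 fail=0; on 'a' 0 → fail=7;  out ∅∪{1}={1}
  n14('aba'): parent n13 fail=1; on 'a' 1→0 → fail=7;  out {3}∪{1}={1,3}
  n16('aed'): parent n15 fail=0; on 'd' 0 → fail=19;  out ∅∪∅=∅
  n21('dce'): parent n20 fail=8; on 'e' 8 → fail=9;  out ∅∪∅=∅
  n4('bdce'): parent n3 fail=20; on 'e' 20 → fail=21;  out ∅∪∅=∅
  n11('ceab'): parent n10 fail=7; on 'b' 7 → fail=13;  out ∅∪∅=∅
  n17('aedd'): parent n16 fail=19; on 'd' 19→0 → fail=19;  out ∅∪∅=∅
  n22('dceb'): parent n21 fail=9; on 'b' 9→0 → fail=1;  out ∅∪∅=∅
  n5('bdceb'): parent n4 fail=21; on 'b' 21 → fail=22;  out ∅∪∅=∅
  n12('ceaba'): parent n11 fail=13; on 'a' 13 → fail=14;  out {2}∪{1,3}={1,2,3}
  n18('aeddc'): parent n17 fail=19; on 'c' 19 → fail=20;  out {4}∪∅={4}
  n23('dcebb'): parent n22 fail=1; on 'b' 1→0 → fail=1;  out {5}∪∅={5}
  n6('bdcebb'): parent n5 fail=22; on 'b' 22 → fail=23;  out {0}∪{5}={0,5}

Run:
i=0 'd': node 0→19
i=1 'b': node 19→1 (fail-walked)
i=2 'd': node 1→2
i=3 'c': node 2→3
i=4 'e': node 3→4
i=5 'b': node 4→5
i=6 'b': node 5→6  → match P0@[1:6],P5@[2:6]
i=7 'd': node 6→2 (fail-walked)
i=8 'c': node 2→3
i=9 'e': node 3→4
i=10 'b': node 4→5
i=11 'b': node 5→6  → match P0@[6:11],P5@[7:11]
i=12 'd': node 6→2 (fail-walked)
i=13 'c': node 2→3
i=14 'e': node 3→4
i=15 'b': node 4→5
i=16 'b': node 5→6  → match P0@[11:16],P5@[12:16]
i=17 'a': node 6→7 (fail-walked)  → match P1@[17:17]
i=18 'b': node 7→13
i=19 'e': node 13→0 (fail-walked)
i=20 'c': node 0→8
i=21 'e': node 8→9
i=22 'a': node 9→10  → match P1@[22:22]
i=23 'b': node 10→11
i=24 'a': node 11→12  → match P1@[24:24],P2@[20:24],P3@[22:24]
i=25 'a': node 12→7 (fail-walked)  → match P1@[25:25]
i=26 'a': node 7→7 (fail-walked)  → match P1@[26:26]
i=27 'b': node 7→13
i=28 'a': node 13→14  → match P1@[28:28],P3@[26:28]
i=29 'e': node 14→15 (fail-walked)
i=30 'b': node 15→1 (fail-walked)
i=31 'c': node 1→8 (fail-walked)
i=32 'd': node 8→19 (fail-walked)
i=33 'c': node 19→20
i=34 'e': node 20→21
i=35 'b': node 21→22
i=36 'b': node 22→23  → match P5@[32:36]
i=37 'c': node 23→8 (fail-walked)
i=38 'd': node 8→19 (fail-walked)
i=39 'e': node 19→0 (fail-walked)
i=40 'c': node 0→8
i=41 'e': node 8→9
i=42 'a': node 9→10  → match P1@[42:42]
i=43 'b': node 10→11
i=44 'a': node 11→12  → match P1@[44:44],P2@[40:44],P3@[42:44]
i=45 'b': node 12→13 (fail-walked)
i=46 'a': node 13→14  → match P1@[46:46],P3@[44:46]
i=47 'e': node 14→15 (fail-walked)
i=48 'd': node 15→16
i=49 'd': node 16→17
i=50 'c': node 17→18  → match P4@[46:50]
i=51 'b': node 18→1 (fail-walked)
i=52 'a': node 1→7 (fail-walked)  → match P1@[52:52]
i=53 'b': node 7→13
i=54 'a': node 13→14  → match P1@[54:54],P3@[52:54]
i=55 'c': node 14→8 (fail-walked)
i=56 'b': node 8→1 (fail-walked)
i=57 'd': node 1→2
i=58 'c': node 2→3
i=59 'e': node 3→4
i=60 'b': node 4→5
i=61 'b': node 5→6  → match P0@[56:61],P5@[57:61]
i=62 'd': node 6→2 (fail-walked)
i=63 'b': node 2→1 (fail-walked)
i=64 'b': node 1→1 (fail-walked)
i=65 'd': node 1→2
i=66 'c': node 2→3
i=67 'e': node 3→4
i=68 'b': node 4→5
i=69 'b': node 5→6  → match P0@[64:69],P5@[65:69]
i=70 'a': node 6→7 (fail-walked)  → match P1@[70:70]
i=71 'e': node 7→15
i=72 'd': node 15→16
i=73 'd': node 16→17

All matches (sorted): [[6,0],[6,5],[11,0],[11,5],[16,0],[16,5],[17,1],[22,1],[24,1],[24,2],[24,3],[25,1],[26,1],[28,1],[28,3],[36,5],[42,1],[44,1],[44,2],[44,3],[46,1],[46,3],[50,4],[52,1],[54,1],[54,3],[61,0],[61,5],[69,0],[69,5],[70,1]]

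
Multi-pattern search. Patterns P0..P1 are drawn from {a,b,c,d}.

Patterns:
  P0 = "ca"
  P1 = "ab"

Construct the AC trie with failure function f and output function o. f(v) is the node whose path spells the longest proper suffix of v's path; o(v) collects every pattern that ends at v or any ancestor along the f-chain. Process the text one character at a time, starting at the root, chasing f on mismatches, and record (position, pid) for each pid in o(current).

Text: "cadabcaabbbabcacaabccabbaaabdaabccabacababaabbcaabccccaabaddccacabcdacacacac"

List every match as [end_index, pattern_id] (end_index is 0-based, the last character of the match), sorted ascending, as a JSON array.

Construct AC machine:
Trie (insert patterns):
  n0 'ε': a→3 c→1
  n1 'c': a→2
  n2 'ca': ·  ←P0
  n3 'a': b→4
  n4 'ab': ·  ←P1

Failure links (BFS by depth):
  n1('c'): parent n0 fail=0; on 'c' 0 → fail=0;  out ∅∪∅=∅
  n3('a'): parent n0 fail=0; on 'a' 0 → fail=0;  out ∅∪∅=∅
  n2('ca'): parent n1 fail=0; on 'a' 0 → fail=3;  out {0}∪∅={0}
  n4('ab'): parent n3 fail=0; on 'b' 0 → fail=0;  out {1}∪∅={1}

Text stream:
pos 0 'c': at 1
pos 1 'a': at 2  → match P0@[0:1]
pos 2 'd': at 0 (via fail)
pos 3 'a': at 3
pos 4 'b': at 4  → match P1@[3:4]
pos 5 'c': at 1 (via fail)
pos 6 'a': at 2  → match P0@[5:6]
pos 7 'a': at 3 (via fail)
pos 8 'b': at 4  → match P1@[7:8]
pos 9 'b': at 0 (via fail)
pos 10 'b': at 0
pos 11 'a': at 3
pos 12 'b': at 4  → match P1@[11:12]
pos 13 'c': at 1 (via fail)
pos 14 'a': at 2  → match P0@[13:14]
pos 15 'c': at 1 (via fail)
pos 16 'a': at 2  → match P0@[15:16]
pos 17 'a': at 3 (via fail)
pos 18 'b': at 4  → match P1@[17:18]
pos 19 'c': at 1 (via fail)
pos 20 'c': at 1 (via fail)
pos 21 'a': at 2  → match P0@[20:21]
pos 22 'b': at 4 (via fail)  → match P1@[21:22]
pos 23 'b': at 0 (via fail)
pos 24 'a': at 3
pos 25 'a': at 3 (via fail)
pos 26 'a': at 3 (via fail)
pos 27 'b': at 4  → match P1@[26:27]
pos 28 'd': at 0 (via fail)
pos 29 'a': at 3
pos 30 'a': at 3 (via fail)
pos 31 'b': at 4  → match P1@[30:31]
pos 32 'c': at 1 (via fail)
pos 33 'c': at 1 (via fail)
pos 34 'a': at 2  → match P0@[33:34]
pos 35 'b': at 4 (via fail)  → match P1@[34:35]
pos 36 'a': at 3 (via fail)
pos 37 'c': at 1 (via fail)
pos 38 'a': at 2  → match P0@[37:38]
pos 39 'b': at 4 (via fail)  → match P1@[38:39]
pos 40 'a': at 3 (via fail)
pos 41 'b': at 4  → match P1@[40:41]
pos 42 'a': at 3 (via fail)
pos 43 'a': at 3 (via fail)
pos 44 'b': at 4  → match P1@[43:44]
pos 45 'b': at 0 (via fail)
pos 46 'c': at 1
pos 47 'a': at 2  → match P0@[46:47]
pos 48 'a': at 3 (via fail)
pos 49 'b': at 4  → match P1@[48:49]
pos 50 'c': at 1 (via fail)
pos 51 'c': at 1 (via fail)
pos 52 'c': at 1 (via fail)
pos 53 'c': at 1 (via fail)
pos 54 'a': at 2  → match P0@[53:54]
pos 55 'a': at 3 (via fail)
pos 56 'b': at 4  → match P1@[55:56]
pos 57 'a': at 3 (via fail)
pos 58 'd': at 0 (via fail)
pos 59 'd': at 0
pos 60 'c': at 1
pos 61 'c': at 1 (via fail)
pos 62 'a': at 2  → match P0@[61:62]
pos 63 'c': at 1 (via fail)
pos 64 'a': at 2  → match P0@[63:64]
pos 65 'b': at 4 (via fail)  → match P1@[64:65]
pos 66 'c': at 1 (via fail)
pos 67 'd': at 0 (via fail)
pos 68 'a': at 3
pos 69 'c': at 1 (via fail)
pos 70 'a': at 2  → match P0@[69:70]
pos 71 'c': at 1 (via fail)
pos 72 'a': at 2  → match P0@[71:72]
pos 73 'c': at 1 (via fail)
pos 74 'a': at 2  → match P0@[73:74]
pos 75 'c': at 1 (via fail)

All matches (sorted): [[1,0],[4,1],[6,0],[8,1],[12,1],[14,0],[16,0],[18,1],[21,0],[22,1],[27,1],[31,1],[34,0],[35,1],[38,0],[39,1],[41,1],[44,1],[47,0],[49,1],[54,0],[56,1],[62,0],[64,0],[65,1],[70,0],[72,0],[74,0]]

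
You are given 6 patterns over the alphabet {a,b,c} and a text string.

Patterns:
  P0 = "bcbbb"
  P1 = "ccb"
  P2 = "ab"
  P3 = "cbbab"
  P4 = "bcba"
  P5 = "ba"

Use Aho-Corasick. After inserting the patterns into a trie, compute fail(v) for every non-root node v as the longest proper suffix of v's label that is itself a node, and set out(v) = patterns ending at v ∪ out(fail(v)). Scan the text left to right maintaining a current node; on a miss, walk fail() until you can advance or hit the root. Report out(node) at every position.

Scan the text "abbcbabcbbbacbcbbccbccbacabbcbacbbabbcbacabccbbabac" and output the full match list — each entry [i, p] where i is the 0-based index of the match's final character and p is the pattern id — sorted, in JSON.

Build:
Trie (insert patterns):
  n0 'ε': a→9 b→1 c→6
  n1 'b': a→16 c→2
  n2 'bc': b→3
  n3 'bcb': a→15 b→4
  n4 'bcbb': b→5
  n5 'bcbbb': ·  ←P0
  n6 'c': b→11 c→7
  n7 'cc': b→8
  n8 'ccb': ·  ←P1
  n9 'a': b→10
  n10 'ab': ·  ←P2
  n11 'cb': b→12
  n12 'cbb': a→13
  n13 'cbba': b→14
  n14 'cbbab': ·  ←P3
  n15 'bcba': ·  ←P4
  n16 'ba': ·  ←P5

BFS fail/out derivation:
  n1('b'): parent n0 fail=0; on 'b' 0 → fail=0;  out ∅∪∅=∅
  n6('c'): parent n0 fail=0; on 'c' 0 → fail=0;  out ∅∪∅=∅
  n9('a'): parent n0 fail=0; on 'a' 0 → fail=0;  out ∅∪∅=∅
  n2('bc'): parent n1 fail=0; on 'c' 0 → fail=6;  out ∅∪∅=∅
  n7('cc'): parent n6 fail=0; on 'c' 0 → fail=6;  out ∅∪∅=∅
  n10('ab'): parent n9 fail=0; on 'b' 0 → fail=1;  out {2}∪∅={2}
  n11('cb'): parent n6 fail=0; on 'b' 0 → fail=1;  out ∅∪∅=∅
  n16('ba'): parent n1 fail=0; on 'a' 0 → fail=9;  out {5}∪∅={5}
  n3('bcb'): parent n2 fail=6; on 'b' 6 → fail=11;  out ∅∪∅=∅
  n8('ccb'): parent n7 fail=6; on 'b' 6 → fail=11;  out {1}∪∅={1}
  n12('cbb'): parent n11 fail=1; on 'b' 1→0 → fail=1;  out ∅∪∅=∅
  n4('bcbb'): parent n3 fail=11; on 'b' 11 → fail=12;  out ∅∪∅=∅
  n13('cbba'): parent n12 fail=1; on 'a' 1 → fail=16;  out ∅∪{5}={5}
  n15('bcba'): parent n3 fail=11; on 'a' 11→1 → fail=16;  out {4}∪{5}={4,5}
  n5('bcbbb'): parent n4 fail=12; on 'b' 12→1→0 → fail=1;  out {0}∪∅={0}
  n14('cbbab'): parent n13 fail=16; on 'b' 16→9 → fail=10;  out {3}∪{2}={2,3}

Run:
i=0 'a': node 0→9
i=1 'b': node 9→10  → match P2@[0:1]
i=2 'b': node 10→1 ·f
i=3 'c': node 1→2
i=4 'b': node 2→3
i=5 'a': node 3→15  → match P4@[2:5],P5@[4:5]
i=6 'b': node 15→10 ·f  → match P2@[5:6]
i=7 'c': node 10→2 ·f
i=8 'b': node 2→3
i=9 'b': node 3→4
i=10 'b': node 4→5  → match P0@[6:10]
i=11 'a': node 5→16 ·f  → match P5@[10:11]
i=12 'c': node 16→6 ·f
i=13 'b': node 6→11
i=14 'c': node 11→2 ·f
i=15 'b': node 2→3
i=16 'b': node 3→4
i=17 'c': node 4→2 ·f
i=18 'c': node 2→7 ·f
i=19 'b': node 7→8  → match P1@[17:19]
i=20 'c': node 8→2 ·f
i=21 'c': node 2→7 ·f
i=22 'b': node 7→8  → match P1@[20:22]
i=23 'a': node 8→16 ·f  → match P5@[22:23]
i=24 'c': node 16→6 ·f
i=25 'a': node 6→9 ·f
i=26 'b': node 9→10  → match P2@[25:26]
i=27 'b': node 10→1 ·f
i=28 'c': node 1→2
i=29 'b': node 2→3
i=30 'a': node 3→15  → match P4@[27:30],P5@[29:30]
i=31 'c': node 15→6 ·f
i=32 'b': node 6→11
i=33 'b': node 11→12
i=34 'a': node 12→13  → match P5@[33:34]
i=35 'b': node 13→14  → match P2@[34:35],P3@[31:35]
i=36 'b': node 14→1 ·f
i=37 'c': node 1→2
i=38 'b': node 2→3
i=39 'a': node 3→15  → match P4@[36:39],P5@[38:39]
i=40 'c': node 15→6 ·f
i=41 'a': node 6→9 ·f
i=42 'b': node 9→10  → match P2@[41:42]
i=43 'c': node 10→2 ·f
i=44 'c': node 2→7 ·f
i=45 'b': node 7→8  → match P1@[43:45]
i=46 'b': node 8→12 ·f
i=47 'a': node 12→13  → match P5@[46:47]
i=48 'b': node 13→14  → match P2@[47:48],P3@[44:48]
i=49 'a': node 14→16 ·f  → match P5@[48:49]
i=50 'c': node 16→6 ·f

All matches (sorted): [[1,2],[5,4],[5,5],[6,2],[10,0],[11,5],[19,1],[22,1],[23,5],[26,2],[30,4],[30,5],[34,5],[35,2],[35,3],[39,4],[39,5],[42,2],[45,1],[47,5],[48,2],[48,3],[49,5]]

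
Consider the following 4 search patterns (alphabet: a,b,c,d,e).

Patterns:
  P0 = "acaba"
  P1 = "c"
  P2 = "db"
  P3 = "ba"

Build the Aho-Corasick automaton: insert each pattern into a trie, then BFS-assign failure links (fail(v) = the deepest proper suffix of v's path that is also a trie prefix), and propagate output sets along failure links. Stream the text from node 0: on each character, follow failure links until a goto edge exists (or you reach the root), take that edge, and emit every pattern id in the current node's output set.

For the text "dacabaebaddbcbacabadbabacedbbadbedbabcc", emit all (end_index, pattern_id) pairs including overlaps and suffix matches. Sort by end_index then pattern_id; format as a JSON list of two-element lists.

Build automaton:
Trie nodes:
  n0 'ε': a→1 b→9 c→6 d→7
  n1 'a': c→2
  n2 'ac': a→3
  n3 'aca': b→4
  n4 'acab': a→5
  n5 'acaba': ·  [P0 ends]
  n6 'c': ·  [P1 ends]
  n7 'd': b→8
  n8 'db': ·  [P2 ends]
  n9 'b': a→10
  n10 'ba': ·  [P3 ends]

Failure links (BFS by depth):
  fail(1) 'a': from fail(0)=0 chase 'a': 0 ⇒ 0;  out=∅∪out(0)=∅
  fail(6) 'c': from fail(0)=0 chase 'c': 0 ⇒ 0;  out={1}∪out(0)={1}
  fail(7) 'd': from fail(0)=0 chase 'd': 0 ⇒ 0;  out=∅∪out(0)=∅
  fail(9) 'b': from fail(0)=0 chase 'b': 0 ⇒ 0;  out=∅∪out(0)=∅
  fail(2) 'ac': from fail(1)=0 chase 'c': 0 ⇒ 6;  out=∅∪out(6)={1}
  fail(8) 'db': from fail(7)=0 chase 'b': 0 ⇒ 9;  out={2}∪out(9)={2}
  fail(10) 'ba': from fail(9)=0 chase 'a': 0 ⇒ 1;  out={3}∪out(1)={3}
  fail(3) 'aca': from fail(2)=6 chase 'a': 6→0 ⇒ 1;  out=∅∪out(1)=∅
  fail(4) 'acab': from fail(3)=1 chase 'b': 1→0 ⇒ 9;  out=∅∪out(9)=∅
  fail(5) 'acaba': from fail(4)=9 chase 'a': 9 ⇒ 10;  out={0}∪out(10)={0,3}

Scan:
i=0 'd': node 0→7
i=1 'a': node 7→1 (fail-walked)
i=2 'c': node 1→2  emit P1@[2:2]
i=3 'a': node 2→3
i=4 'b': node 3→4
i=5 'a': node 4→5  emit P0@[1:5],P3@[4:5]
i=6 'e': node 5→0 (fail-walked)
i=7 'b': node 0→9
i=8 'a': node 9→10  emit P3@[7:8]
i=9 'd': node 10→7 (fail-walked)
i=10 'd': node 7→7 (fail-walked)
i=11 'b': node 7→8  emit P2@[10:11]
i=12 'c': node 8→6 (fail-walked)  emit P1@[12:12]
i=13 'b': node 6→9 (fail-walked)
i=14 'a': node 9→10  emit P3@[13:14]
i=15 'c': node 10→2 (fail-walked)  emit P1@[15:15]
i=16 'a': node 2→3
i=17 'b': node 3→4
i=18 'a': node 4→5  emit P0@[14:18],P3@[17:18]
i=19 'd': node 5→7 (fail-walked)
i=20 'b': node 7→8  emit P2@[19:20]
i=21 'a': node 8→10 (fail-walked)  emit P3@[20:21]
i=22 'b': node 10→9 (fail-walked)
i=23 'a': node 9→10  emit P3@[22:23]
i=24 'c': node 10→2 (fail-walked)  emit P1@[24:24]
i=25 'e': node 2→0 (fail-walked)
i=26 'd': node 0→7
i=27 'b': node 7→8  emit P2@[26:27]
i=28 'b': node 8→9 (fail-walked)
i=29 'a': node 9→10  emit P3@[28:29]
i=30 'd': node 10→7 (fail-walked)
i=31 'b': node 7→8  emit P2@[30:31]
i=32 'e': node 8→0 (fail-walked)
i=33 'd': node 0→7
i=34 'b': node 7→8  emit P2@[33:34]
i=35 'a': node 8→10 (fail-walked)  emit P3@[34:35]
i=36 'b': node 10→9 (fail-walked)
i=37 'c': node 9→6 (fail-walked)  emit P1@[37:37]
i=38 'c': node 6→6 (fail-walked)  emit P1@[38:38]

All matches (sorted): [[2,1],[5,0],[5,3],[8,3],[11,2],[12,1],[14,3],[15,1],[18,0],[18,3],[20,2],[21,3],[23,3],[24,1],[27,2],[29,3],[31,2],[34,2],[35,3],[37,1],[38,1]]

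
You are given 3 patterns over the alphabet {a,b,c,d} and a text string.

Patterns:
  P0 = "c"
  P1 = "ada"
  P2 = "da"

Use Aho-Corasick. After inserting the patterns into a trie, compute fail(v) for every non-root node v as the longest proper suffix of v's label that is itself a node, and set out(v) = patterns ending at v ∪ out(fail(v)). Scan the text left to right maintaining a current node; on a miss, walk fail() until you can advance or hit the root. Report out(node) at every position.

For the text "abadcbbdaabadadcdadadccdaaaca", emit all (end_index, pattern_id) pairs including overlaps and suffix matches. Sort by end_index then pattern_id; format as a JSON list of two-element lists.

Build:
Trie nodes:
  n0 'ε': a→2 c→1 d→5
  n1 'c': ·  [P0 ends]
  n2 'a': d→3
  n3 'ad': a→4
  n4 'ada': ·  [P1 ends]
  n5 'd': a→6
  n6 'da': ·  [P2 ends]

Failure links (BFS by depth):
  fail(1) 'c': from fail(0)=0 chase 'c': 0 ⇒ 0;  out={0}∪out(0)={0}
  fail(2) 'a': from fail(0)=0 chase 'a': 0 ⇒ 0;  out=∅∪out(0)=∅
  fail(5) 'd': from fail(0)=0 chase 'd': 0 ⇒ 0;  out=∅∪out(0)=∅
  fail(3) 'ad': from fail(2)=0 chase 'd': 0 ⇒ 5;  out=∅∪out(5)=∅
  fail(6) 'da': from fail(5)=0 chase 'a': 0 ⇒ 2;  out={2}∪out(2)={2}
  fail(4) 'ada': from fail(3)=5 chase 'a': 5 ⇒ 6;  out={1}∪out(6)={1,2}

Scan:
[0] read 'a'  n0⇒n2
[1] read 'b'  n2⇒n0 ·f
[2] read 'a'  n0⇒n2
[3] read 'd'  n2⇒n3
[4] read 'c'  n3⇒n1 ·f  ** P0@[4:4]
[5] read 'b'  n1⇒n0 ·f
[6] read 'b'  n0⇒n0
[7] read 'd'  n0⇒n5
[8] read 'a'  n5⇒n6  ** P2@[7:8]
[9] read 'a'  n6⇒n2 ·f
[10] read 'b'  n2⇒n0 ·f
[11] read 'a'  n0⇒n2
[12] read 'd'  n2⇒n3
[13] read 'a'  n3⇒n4  ** P1@[11:13],P2@[12:13]
[14] read 'd'  n4⇒n3 ·f
[15] read 'c'  n3⇒n1 ·f  ** P0@[15:15]
[16] read 'd'  n1⇒n5 ·f
[17] read 'a'  n5⇒n6  ** P2@[16:17]
[18] read 'd'  n6⇒n3 ·f
[19] read 'a'  n3⇒n4  ** P1@[17:19],P2@[18:19]
[20] read 'd'  n4⇒n3 ·f
[21] read 'c'  n3⇒n1 ·f  ** P0@[21:21]
[22] read 'c'  n1⇒n1 ·f  ** P0@[22:22]
[23] read 'd'  n1⇒n5 ·f
[24] read 'a'  n5⇒n6  ** P2@[23:24]
[25] read 'a'  n6⇒n2 ·f
[26] read 'a'  n2⇒n2 ·f
[27] read 'c'  n2⇒n1 ·f  ** P0@[27:27]
[28] read 'a'  n1⇒n2 ·f

Result: [[4,0],[8,2],[13,1],[13,2],[15,0],[17,2],[19,1],[19,2],[21,0],[22,0],[24,2],[27,0]]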